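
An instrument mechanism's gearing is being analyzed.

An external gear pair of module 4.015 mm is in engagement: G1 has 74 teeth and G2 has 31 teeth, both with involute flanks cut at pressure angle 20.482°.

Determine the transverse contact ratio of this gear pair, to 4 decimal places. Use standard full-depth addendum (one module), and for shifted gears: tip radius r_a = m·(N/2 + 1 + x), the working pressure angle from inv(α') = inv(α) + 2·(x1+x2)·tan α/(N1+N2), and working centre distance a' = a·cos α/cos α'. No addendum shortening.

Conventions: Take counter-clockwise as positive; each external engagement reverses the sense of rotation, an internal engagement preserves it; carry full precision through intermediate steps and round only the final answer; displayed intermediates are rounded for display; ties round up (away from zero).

class = single-mesh tooth geometry [involute pair 74T × 31T, m = 4.015]
base radii: r_b1 = 139.163674, r_b2 = 58.298296
tip radii: r_a1 = 152.570000, r_a2 = 66.247500
no profile shift: α' = α, a' = a
action lengths: √(r_a1²−r_b1²) = 62.538601, √(r_a2²−r_b2²) = 31.464900
base pitch p_b = π·m·cos α = 11.816097
CR = (62.538601 + 31.464900 − 210.787500·sin 20.48200°)/11.816097 = 1.713442
contact ratio ≈ 1.7134

1.7134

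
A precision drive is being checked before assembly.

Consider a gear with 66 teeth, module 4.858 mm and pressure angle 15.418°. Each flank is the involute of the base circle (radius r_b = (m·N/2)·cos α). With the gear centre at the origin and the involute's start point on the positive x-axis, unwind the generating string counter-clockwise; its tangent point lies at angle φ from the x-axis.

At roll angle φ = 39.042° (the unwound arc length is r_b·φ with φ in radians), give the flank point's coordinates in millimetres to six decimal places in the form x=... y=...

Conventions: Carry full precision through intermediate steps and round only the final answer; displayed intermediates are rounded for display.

x=186.365131 y=15.554642

topology: single-mesh involute geometry — m = 4.858, N = 66
pitch radius r_p = m·N/2 = 4.858·66/2 = 160.314000
base radius r_b = r_p·cos α = 160.314000·cos 15.418° = 154.544609
roll angle φ = 39.042° = 0.68141145 rad
x = r_b·(cos φ + φ·sin φ) = 186.365131
y = r_b·(sin φ − φ·cos φ) = 15.554642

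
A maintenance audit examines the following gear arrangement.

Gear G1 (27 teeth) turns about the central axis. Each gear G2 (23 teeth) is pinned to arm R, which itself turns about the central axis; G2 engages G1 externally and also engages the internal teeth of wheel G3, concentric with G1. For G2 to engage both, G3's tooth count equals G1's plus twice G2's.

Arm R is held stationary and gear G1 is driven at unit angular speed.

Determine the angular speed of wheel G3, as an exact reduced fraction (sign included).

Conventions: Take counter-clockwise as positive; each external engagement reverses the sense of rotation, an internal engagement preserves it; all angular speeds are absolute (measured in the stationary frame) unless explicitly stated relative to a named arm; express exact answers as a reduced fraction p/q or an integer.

-27/73

planetary set (27T centre, 23T on arm, 73T internal) — Willis relation
ring teeth: 27 + 2·23 = 73
27(ω_sun−ω_arm) = −73(ω_ring−ω_arm),  ω_arm = 0, ω_sun = 1
ω_ring = 0 − (27/73)(1−0) = -27/73
exact speed ratio = -27/73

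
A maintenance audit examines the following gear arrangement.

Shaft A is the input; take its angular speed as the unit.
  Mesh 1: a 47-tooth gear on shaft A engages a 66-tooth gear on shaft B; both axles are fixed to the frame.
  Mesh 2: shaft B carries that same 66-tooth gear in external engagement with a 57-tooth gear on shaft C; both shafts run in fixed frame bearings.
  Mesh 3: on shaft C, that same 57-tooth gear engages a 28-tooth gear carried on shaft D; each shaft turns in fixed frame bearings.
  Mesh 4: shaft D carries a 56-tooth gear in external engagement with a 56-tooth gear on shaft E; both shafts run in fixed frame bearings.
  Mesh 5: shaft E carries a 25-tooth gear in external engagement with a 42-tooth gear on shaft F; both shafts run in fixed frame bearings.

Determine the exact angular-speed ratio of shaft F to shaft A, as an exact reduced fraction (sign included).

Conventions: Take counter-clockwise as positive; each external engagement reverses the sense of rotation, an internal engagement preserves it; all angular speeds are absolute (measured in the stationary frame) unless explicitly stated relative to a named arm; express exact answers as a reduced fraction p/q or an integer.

class = fixed-axis compound train [5 meshes; 5 ratios multiply, 5 sense flips]
mesh 1 [47T→66T]: running ratio 47/66, sense −
mesh 2 [66T→57T]: running ratio 47/57, sense +
mesh 3 [57T→28T]: running ratio 47/28, sense −
mesh 4 [56T→56T]: running ratio 47/28, sense +
mesh 5 [25T→42T]: running ratio 1175/1176, sense −
ω_out/ω_in = -1175/1176

-1175/1176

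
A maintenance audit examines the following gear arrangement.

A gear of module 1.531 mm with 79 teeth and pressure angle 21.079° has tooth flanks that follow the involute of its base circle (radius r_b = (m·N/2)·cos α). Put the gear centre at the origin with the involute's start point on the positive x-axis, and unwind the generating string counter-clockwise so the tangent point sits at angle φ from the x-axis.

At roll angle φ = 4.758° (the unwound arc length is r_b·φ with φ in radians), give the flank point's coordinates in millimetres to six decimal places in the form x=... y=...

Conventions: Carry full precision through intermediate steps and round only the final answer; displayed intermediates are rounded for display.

x=56.622105 y=0.010764

single-mesh involute tooth geometry (79T wheel at module 1.531)
pitch radius r_p = m·N/2 = 1.531·79/2 = 60.474500
base radius r_b = r_p·cos α = 60.474500·cos 21.079° = 56.427874
roll angle φ = 4.758° = 0.08304277 rad
x = r_b·(cos φ + φ·sin φ) = 56.622105
y = r_b·(sin φ − φ·cos φ) = 0.010764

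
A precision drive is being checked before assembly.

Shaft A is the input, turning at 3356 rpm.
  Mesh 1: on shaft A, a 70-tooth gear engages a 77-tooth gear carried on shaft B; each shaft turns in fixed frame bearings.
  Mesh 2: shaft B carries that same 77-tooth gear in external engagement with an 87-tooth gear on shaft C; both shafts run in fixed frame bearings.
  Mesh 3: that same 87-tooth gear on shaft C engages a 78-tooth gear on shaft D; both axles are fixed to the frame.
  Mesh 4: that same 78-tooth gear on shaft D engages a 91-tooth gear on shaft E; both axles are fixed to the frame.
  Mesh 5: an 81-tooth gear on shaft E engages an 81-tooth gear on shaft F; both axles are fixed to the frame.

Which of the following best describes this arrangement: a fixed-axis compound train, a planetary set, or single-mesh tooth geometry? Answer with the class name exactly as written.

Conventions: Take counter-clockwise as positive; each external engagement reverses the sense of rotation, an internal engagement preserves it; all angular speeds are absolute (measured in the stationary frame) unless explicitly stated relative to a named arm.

class = fixed-axis compound train [5 meshes; 5 ratios multiply, 5 sense flips]
classification: fixed-axis compound train

fixed-axis compound train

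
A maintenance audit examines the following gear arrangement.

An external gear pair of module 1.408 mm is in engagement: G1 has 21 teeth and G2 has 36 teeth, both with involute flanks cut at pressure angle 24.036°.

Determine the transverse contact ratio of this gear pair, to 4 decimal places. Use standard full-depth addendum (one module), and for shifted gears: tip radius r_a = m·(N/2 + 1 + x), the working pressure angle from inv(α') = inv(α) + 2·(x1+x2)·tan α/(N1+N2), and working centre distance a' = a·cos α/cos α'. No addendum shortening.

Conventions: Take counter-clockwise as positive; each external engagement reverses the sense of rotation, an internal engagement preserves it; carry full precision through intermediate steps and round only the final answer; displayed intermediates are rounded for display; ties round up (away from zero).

single-mesh involute tooth geometry (21T engaging 36T at module 1.408)
base radii: r_b1 = 13.502075, r_b2 = 23.146415
tip radii: r_a1 = 16.192000, r_a2 = 26.752000
no profile shift: α' = α, a' = a
action lengths: √(r_a1²−r_b1²) = 8.937272, √(r_a2²−r_b2²) = 13.413165
base pitch p_b = π·m·cos α = 4.039811
CR = (8.937272 + 13.413165 − 40.128000·sin 24.03600°)/4.039811 = 1.486673
contact ratio ≈ 1.4867

1.4867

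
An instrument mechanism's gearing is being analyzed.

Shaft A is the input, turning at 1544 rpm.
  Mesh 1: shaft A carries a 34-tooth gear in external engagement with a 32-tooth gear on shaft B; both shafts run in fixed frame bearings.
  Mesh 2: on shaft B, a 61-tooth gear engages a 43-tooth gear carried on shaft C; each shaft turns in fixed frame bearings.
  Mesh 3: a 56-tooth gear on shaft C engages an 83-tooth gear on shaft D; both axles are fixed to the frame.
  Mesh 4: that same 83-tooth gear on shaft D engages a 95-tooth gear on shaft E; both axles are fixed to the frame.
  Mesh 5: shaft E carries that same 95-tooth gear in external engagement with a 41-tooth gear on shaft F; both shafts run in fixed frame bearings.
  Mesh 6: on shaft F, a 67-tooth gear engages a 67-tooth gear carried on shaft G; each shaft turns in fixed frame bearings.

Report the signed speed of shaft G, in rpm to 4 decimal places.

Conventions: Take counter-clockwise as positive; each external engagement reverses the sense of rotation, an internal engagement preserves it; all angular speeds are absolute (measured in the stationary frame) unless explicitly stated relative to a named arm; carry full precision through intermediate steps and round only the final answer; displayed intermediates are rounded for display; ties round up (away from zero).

+3178.6432 rpm

recognized (7 fixed axles, 6 meshes): fixed-axis compound train
mesh 1 [34T→32T]: ω = 1544.0000×34/32 = 1640.5000 rpm, sense flips to −
mesh 2 [61T→43T]: ω = 1640.5000×61/43 = 2327.2209 rpm, sense flips to +
mesh 3 [56T→83T]: ω = 2327.2209×56/83 = 1570.1732 rpm, sense flips to −
mesh 4 [83T→95T]: ω = 1570.1732×83/95 = 1371.8355 rpm, sense flips to +
mesh 5 [95T→41T]: ω = 1371.8355×95/41 = 3178.6432 rpm, sense flips to −
mesh 6 [67T→67T]: ω = 3178.6432×67/67 = 3178.6432 rpm, sense flips to +
signed output speed = +3178.6432 rpm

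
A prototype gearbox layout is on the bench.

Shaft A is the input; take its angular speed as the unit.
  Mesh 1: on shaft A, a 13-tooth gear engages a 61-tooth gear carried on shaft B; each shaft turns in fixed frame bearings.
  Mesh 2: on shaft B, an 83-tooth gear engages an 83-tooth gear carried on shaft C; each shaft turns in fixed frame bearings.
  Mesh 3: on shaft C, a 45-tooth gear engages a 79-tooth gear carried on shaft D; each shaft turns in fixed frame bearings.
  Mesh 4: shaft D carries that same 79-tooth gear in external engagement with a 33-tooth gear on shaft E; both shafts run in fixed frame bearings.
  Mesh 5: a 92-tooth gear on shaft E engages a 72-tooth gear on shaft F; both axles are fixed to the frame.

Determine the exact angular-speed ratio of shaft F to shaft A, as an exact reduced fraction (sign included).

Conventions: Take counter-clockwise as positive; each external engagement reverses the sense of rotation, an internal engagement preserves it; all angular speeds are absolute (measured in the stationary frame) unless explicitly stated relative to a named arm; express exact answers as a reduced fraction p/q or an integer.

-1495/4026

class = fixed-axis compound train [5 meshes; 5 ratios multiply, 5 sense flips]
mesh 1 [13T→61T]: running ratio 13/61, sense −
mesh 2 [83T→83T]: running ratio 13/61, sense +
mesh 3 [45T→79T]: running ratio 585/4819, sense −
mesh 4 [79T→33T]: running ratio 195/671, sense +
mesh 5 [92T→72T]: running ratio 1495/4026, sense −
ω_out/ω_in = -1495/4026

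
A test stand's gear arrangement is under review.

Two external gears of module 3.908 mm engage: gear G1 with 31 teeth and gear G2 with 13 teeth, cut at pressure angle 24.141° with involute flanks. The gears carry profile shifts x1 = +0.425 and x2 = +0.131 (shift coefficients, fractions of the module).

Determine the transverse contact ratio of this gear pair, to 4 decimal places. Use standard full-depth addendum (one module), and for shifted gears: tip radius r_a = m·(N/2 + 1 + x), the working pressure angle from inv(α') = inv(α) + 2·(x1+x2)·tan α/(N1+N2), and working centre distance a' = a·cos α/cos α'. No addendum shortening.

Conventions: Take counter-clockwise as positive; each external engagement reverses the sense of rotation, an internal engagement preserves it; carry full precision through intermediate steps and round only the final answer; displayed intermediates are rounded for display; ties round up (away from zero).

topology: single-mesh involute geometry — m = 3.908, 31T/13T pair
base radii: r_b1 = 55.276304, r_b2 = 23.180385
tip radii: r_a1 = 66.142900, r_a2 = 29.821948
inv(α') = inv(24.141°) + 2·(+0.425+0.131)·tan α/(31+13) = 0.03816748  ⇒  α' = 26.97369°
a' = a·cos α / cos α' = 85.9760·cos 24.141°/cos 26.97369° = 88.033414
action lengths: √(r_a1²−r_b1²) = 36.323731, √(r_a2²−r_b2²) = 18.762151
base pitch p_b = π·m·cos α = 11.203589
CR = (36.323731 + 18.762151 − 88.033414·sin 26.97369°)/11.203589 = 1.352742
contact ratio ≈ 1.3527

1.3527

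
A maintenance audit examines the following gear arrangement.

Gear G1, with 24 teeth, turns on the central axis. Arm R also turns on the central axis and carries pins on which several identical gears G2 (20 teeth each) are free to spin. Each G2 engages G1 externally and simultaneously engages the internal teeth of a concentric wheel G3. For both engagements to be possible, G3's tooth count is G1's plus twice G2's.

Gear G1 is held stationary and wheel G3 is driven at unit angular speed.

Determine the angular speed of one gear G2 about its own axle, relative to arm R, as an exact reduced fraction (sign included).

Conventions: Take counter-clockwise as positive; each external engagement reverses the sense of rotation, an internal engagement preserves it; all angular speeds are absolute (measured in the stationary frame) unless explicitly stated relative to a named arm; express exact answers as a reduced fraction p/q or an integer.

planetary set (24T centre, 20T on arm, 64T internal) — Willis relation
ring teeth: 24 + 2·20 = 64
24(ω_sun−ω_arm) = −64(ω_ring−ω_arm),  ω_sun = 0, ω_ring = 1
24(0−ω_arm) = −64(1−ω_arm)  ⇒  88·ω_arm = 64  ⇒  ω_arm = 8/11
sun–planet mesh: 24·(0−8/11) = −20·(ω_p−ω_arm)  ⇒  ω_p−ω_arm = 48/55
exact speed ratio = 48/55

48/55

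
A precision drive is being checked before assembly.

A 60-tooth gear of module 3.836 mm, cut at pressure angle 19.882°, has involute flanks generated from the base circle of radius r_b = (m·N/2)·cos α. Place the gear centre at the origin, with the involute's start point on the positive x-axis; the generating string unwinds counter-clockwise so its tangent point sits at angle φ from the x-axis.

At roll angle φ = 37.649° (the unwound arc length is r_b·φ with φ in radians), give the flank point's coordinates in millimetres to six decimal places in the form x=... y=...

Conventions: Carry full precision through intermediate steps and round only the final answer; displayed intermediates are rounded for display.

x=129.122225 y=9.799688

topology: single-mesh involute geometry — m = 3.836, N = 60
pitch radius r_p = m·N/2 = 3.836·60/2 = 115.080000
base radius r_b = r_p·cos α = 115.080000·cos 19.882° = 108.220658
roll angle φ = 37.649° = 0.65709901 rad
x = r_b·(cos φ + φ·sin φ) = 129.122225
y = r_b·(sin φ − φ·cos φ) = 9.799688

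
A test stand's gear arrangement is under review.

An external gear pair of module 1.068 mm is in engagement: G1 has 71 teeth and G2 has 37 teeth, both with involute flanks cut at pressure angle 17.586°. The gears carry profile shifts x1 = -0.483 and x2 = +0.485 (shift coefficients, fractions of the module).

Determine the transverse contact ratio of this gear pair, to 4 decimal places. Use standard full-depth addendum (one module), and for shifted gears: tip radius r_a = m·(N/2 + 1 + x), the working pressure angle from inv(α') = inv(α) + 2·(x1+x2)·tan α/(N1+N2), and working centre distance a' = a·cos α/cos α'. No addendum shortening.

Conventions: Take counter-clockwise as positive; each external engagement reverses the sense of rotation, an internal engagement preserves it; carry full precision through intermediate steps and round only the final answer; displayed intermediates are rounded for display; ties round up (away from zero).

recognized (one external pair, fixed centres): single-mesh tooth geometry, m = 1.068, N1 = 71, N2 = 37
base radii: r_b1 = 36.142071, r_b2 = 18.834600
tip radii: r_a1 = 38.466156, r_a2 = 21.343980
inv(α') = inv(17.586°) + 2·(-0.483+0.485)·tan α/(71+37) = 0.01002791  ⇒  α' = 17.59269°
a' = a·cos α / cos α' = 57.6720·cos 17.586°/cos 17.59269° = 57.674136
action lengths: √(r_a1²−r_b1²) = 13.167986, √(r_a2²−r_b2²) = 10.041081
base pitch p_b = π·m·cos α = 3.198413
CR = (13.167986 + 10.041081 − 57.674136·sin 17.59269°)/3.198413 = 1.806257
contact ratio ≈ 1.8063

1.8063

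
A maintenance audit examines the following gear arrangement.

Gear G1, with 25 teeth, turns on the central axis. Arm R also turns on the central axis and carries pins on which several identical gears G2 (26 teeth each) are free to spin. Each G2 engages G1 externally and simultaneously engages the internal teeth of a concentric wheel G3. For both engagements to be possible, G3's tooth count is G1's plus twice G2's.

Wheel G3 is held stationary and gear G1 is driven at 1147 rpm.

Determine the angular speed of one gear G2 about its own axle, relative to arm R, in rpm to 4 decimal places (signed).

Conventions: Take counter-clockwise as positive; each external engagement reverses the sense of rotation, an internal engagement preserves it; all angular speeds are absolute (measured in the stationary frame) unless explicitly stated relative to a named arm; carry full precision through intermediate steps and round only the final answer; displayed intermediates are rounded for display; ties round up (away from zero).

recognized (axles ride arm R): planetary set, 25/26/77 teeth
normalise by the input: solve with ω_sun = 1, then scale by 1147 rpm
ring teeth: 25 + 2·26 = 77
25(ω_sun−ω_arm) = −77(ω_ring−ω_arm),  ω_ring = 0, ω_sun = 1
25(1−ω_arm) = −77(0−ω_arm)  ⇒  102·ω_arm = 25  ⇒  ω_arm = 25/102
sun–planet mesh: 25·(1−25/102) = −26·(ω_p−ω_arm)  ⇒  ω_p−ω_arm = -1925/2652
scale: ω_p−ω_arm = -1925/2652 × 1147 rpm = -832.5698 rpm

-832.5698 rpm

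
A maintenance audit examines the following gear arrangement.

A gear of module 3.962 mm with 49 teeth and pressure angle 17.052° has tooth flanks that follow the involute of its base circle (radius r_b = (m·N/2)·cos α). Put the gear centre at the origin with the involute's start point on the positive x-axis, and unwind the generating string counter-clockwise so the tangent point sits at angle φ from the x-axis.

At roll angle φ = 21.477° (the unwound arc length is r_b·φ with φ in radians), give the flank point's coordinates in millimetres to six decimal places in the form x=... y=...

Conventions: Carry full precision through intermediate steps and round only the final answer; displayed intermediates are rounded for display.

class = single-mesh tooth geometry [base-circle involute, m = 3.962, 49T]
pitch radius r_p = m·N/2 = 3.962·49/2 = 97.069000
base radius r_b = r_p·cos α = 97.069000·cos 17.052° = 92.801751
roll angle φ = 21.477° = 0.37484436 rad
x = r_b·(cos φ + φ·sin φ) = 99.094222
y = r_b·(sin φ − φ·cos φ) = 1.606473

x=99.094222 y=1.606473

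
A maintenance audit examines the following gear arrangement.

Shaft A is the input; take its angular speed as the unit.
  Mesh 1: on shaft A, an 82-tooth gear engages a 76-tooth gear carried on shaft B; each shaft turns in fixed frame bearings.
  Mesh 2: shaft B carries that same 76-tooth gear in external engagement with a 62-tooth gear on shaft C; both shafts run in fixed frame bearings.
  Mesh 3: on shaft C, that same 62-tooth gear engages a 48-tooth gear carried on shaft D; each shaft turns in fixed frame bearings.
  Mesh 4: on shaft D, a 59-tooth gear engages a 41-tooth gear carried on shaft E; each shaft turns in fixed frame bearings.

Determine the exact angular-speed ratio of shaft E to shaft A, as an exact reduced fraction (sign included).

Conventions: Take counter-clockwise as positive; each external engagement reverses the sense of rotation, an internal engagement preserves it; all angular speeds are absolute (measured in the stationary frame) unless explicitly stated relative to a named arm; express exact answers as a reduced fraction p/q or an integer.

59/24

class = fixed-axis compound train [4 meshes; 4 ratios multiply, 4 sense flips]
mesh 1 [82T→76T]: running ratio 41/38, sense −
mesh 2 [76T→62T]: running ratio 41/31, sense +
mesh 3 [62T→48T]: running ratio 41/24, sense −
mesh 4 [59T→41T]: running ratio 59/24, sense +
ω_out/ω_in = 59/24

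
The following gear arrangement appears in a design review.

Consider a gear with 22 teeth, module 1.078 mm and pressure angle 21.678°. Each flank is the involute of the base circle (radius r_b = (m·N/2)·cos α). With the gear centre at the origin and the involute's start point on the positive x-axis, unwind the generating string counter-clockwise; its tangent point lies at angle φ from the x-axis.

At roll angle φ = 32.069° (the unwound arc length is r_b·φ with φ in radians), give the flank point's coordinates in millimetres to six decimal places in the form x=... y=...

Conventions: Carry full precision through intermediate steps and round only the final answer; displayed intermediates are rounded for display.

recognized (one wheel, involute flank): single-mesh tooth geometry, m = 1.078, N = 22
pitch radius r_p = m·N/2 = 1.078·22/2 = 11.858000
base radius r_b = r_p·cos α = 11.858000·cos 21.678° = 11.019337
roll angle φ = 32.069° = 0.55970964 rad
x = r_b·(cos φ + φ·sin φ) = 12.612530
y = r_b·(sin φ − φ·cos φ) = 0.624102

x=12.612530 y=0.624102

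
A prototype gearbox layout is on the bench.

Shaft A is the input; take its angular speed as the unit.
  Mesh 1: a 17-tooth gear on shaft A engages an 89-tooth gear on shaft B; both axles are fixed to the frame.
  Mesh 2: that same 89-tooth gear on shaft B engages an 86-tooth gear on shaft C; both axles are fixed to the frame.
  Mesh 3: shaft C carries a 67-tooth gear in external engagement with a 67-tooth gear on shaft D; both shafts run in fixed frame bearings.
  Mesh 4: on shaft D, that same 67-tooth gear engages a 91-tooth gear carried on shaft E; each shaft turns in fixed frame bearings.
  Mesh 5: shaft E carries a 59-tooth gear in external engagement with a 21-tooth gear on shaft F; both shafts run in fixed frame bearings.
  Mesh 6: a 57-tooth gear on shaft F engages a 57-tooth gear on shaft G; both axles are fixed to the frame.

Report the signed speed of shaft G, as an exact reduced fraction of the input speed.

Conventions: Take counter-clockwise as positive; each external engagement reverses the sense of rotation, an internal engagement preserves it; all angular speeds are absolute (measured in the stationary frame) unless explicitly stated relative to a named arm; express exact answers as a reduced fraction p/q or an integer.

6-mesh fixed-axis compound train (all bearings frame-fixed)
mesh 1 [17T→89T]: |ω|/ω_in = 1×17/89 = 17/89, sense flips to −
mesh 2 [89T→86T]: |ω|/ω_in = (17/89)×89/86 = 17/86, sense flips to +
mesh 3 [67T→67T]: |ω|/ω_in = (17/86)×67/67 = 17/86, sense flips to −
mesh 4 [67T→91T]: |ω|/ω_in = (17/86)×67/91 = 1139/7826, sense flips to +
mesh 5 [59T→21T]: |ω|/ω_in = (1139/7826)×59/21 = 67201/164346, sense flips to −
mesh 6 [57T→57T]: |ω|/ω_in = (67201/164346)×57/57 = 67201/164346, sense flips to +
signed output speed (× input speed) = 67201/164346

67201/164346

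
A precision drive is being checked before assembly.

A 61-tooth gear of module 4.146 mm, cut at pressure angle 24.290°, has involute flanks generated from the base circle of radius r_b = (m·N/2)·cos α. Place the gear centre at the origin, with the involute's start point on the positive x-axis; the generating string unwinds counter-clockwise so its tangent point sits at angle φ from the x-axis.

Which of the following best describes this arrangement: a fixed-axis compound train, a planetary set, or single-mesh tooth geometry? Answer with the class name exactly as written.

single-mesh tooth geometry

recognized (one wheel, involute flank): single-mesh tooth geometry, m = 4.146, N = 61
classification: single-mesh tooth geometry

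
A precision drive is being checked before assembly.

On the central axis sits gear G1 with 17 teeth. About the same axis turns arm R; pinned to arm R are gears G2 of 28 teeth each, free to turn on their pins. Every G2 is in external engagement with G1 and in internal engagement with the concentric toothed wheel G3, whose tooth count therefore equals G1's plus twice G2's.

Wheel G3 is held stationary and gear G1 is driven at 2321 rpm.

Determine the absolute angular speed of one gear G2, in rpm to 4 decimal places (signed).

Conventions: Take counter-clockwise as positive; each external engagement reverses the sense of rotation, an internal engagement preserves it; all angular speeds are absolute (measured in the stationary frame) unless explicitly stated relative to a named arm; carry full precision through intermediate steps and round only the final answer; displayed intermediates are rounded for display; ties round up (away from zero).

-704.5893 rpm

topology: planetary set — G1 17T / G2 28T / G3 73T, arm = carrier (Willis)
normalise by the input: solve with ω_sun = 1, then scale by 2321 rpm
ring teeth: 17 + 2·28 = 73
17(ω_sun−ω_arm) = −73(ω_ring−ω_arm),  ω_ring = 0, ω_sun = 1
17(1−ω_arm) = −73(0−ω_arm)  ⇒  90·ω_arm = 17  ⇒  ω_arm = 17/90
sun–planet mesh: 17·(1−17/90) = −28·(ω_p−ω_arm)  ⇒  ω_p−ω_arm = -1241/2520
ω_p = 17/90 − 1241/2520 = -17/56
scale: ω_p = -17/56 × 2321 rpm = -704.5893 rpm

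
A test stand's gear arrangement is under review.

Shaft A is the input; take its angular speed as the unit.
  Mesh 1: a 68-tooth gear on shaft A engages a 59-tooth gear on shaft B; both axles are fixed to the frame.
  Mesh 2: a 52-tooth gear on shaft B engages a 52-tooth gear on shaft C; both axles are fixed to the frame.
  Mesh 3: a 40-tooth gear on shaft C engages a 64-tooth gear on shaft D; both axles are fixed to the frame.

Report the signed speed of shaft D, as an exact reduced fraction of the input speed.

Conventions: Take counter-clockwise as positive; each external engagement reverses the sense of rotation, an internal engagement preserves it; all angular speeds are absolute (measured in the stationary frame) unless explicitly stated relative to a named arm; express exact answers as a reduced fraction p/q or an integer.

3-mesh fixed-axis compound train (all bearings frame-fixed)
mesh 1 [68T→59T]: |ω|/ω_in = 1×68/59 = 68/59, sense flips to −
mesh 2 [52T→52T]: |ω|/ω_in = (68/59)×52/52 = 68/59, sense flips to +
mesh 3 [40T→64T]: |ω|/ω_in = (68/59)×40/64 = 85/118, sense flips to −
signed output speed (× input speed) = -85/118

-85/118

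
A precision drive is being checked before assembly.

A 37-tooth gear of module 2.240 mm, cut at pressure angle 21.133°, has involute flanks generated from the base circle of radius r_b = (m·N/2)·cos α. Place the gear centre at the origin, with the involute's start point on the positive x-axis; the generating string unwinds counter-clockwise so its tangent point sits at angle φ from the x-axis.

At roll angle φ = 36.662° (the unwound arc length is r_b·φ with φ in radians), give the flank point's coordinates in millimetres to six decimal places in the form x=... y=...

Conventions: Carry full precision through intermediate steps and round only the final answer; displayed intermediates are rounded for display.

class = single-mesh tooth geometry [base-circle involute, m = 2.240, 37T]
pitch radius r_p = m·N/2 = 2.240·37/2 = 41.440000
base radius r_b = r_p·cos α = 41.440000·cos 21.133° = 38.652996
roll angle φ = 36.662° = 0.63987261 rad
x = r_b·(cos φ + φ·sin φ) = 45.774248
y = r_b·(sin φ − φ·cos φ) = 3.239333

x=45.774248 y=3.239333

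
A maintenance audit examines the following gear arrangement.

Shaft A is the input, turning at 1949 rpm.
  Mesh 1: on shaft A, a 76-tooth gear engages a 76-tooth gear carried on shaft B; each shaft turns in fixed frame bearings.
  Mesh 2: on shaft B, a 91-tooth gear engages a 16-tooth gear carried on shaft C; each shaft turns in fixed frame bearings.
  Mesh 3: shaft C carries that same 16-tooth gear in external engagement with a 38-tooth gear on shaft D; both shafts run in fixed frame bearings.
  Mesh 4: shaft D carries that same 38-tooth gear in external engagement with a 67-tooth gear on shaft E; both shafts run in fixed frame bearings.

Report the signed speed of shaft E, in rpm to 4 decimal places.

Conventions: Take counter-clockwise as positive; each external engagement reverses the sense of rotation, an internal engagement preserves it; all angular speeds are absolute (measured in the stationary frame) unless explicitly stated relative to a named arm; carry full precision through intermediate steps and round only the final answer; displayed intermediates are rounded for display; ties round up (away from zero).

+2647.1493 rpm

topology: fixed-axis compound train — 4 meshes, A→E
mesh 1 [76T→76T]: ω = 1949.0000×76/76 = 1949.0000 rpm, sense flips to −
mesh 2 [91T→16T]: ω = 1949.0000×91/16 = 11084.9375 rpm, sense flips to +
mesh 3 [16T→38T]: ω = 11084.9375×16/38 = 4667.3421 rpm, sense flips to −
mesh 4 [38T→67T]: ω = 4667.3421×38/67 = 2647.1493 rpm, sense flips to +
signed output speed = +2647.1493 rpm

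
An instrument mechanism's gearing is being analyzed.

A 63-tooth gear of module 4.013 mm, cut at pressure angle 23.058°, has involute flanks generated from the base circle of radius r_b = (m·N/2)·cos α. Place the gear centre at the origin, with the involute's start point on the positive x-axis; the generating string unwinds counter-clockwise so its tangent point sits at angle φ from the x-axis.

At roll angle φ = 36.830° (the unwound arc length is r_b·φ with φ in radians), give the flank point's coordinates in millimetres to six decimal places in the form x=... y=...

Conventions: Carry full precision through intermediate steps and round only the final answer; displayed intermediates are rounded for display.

recognized (one wheel, involute flank): single-mesh tooth geometry, m = 4.013, N = 63
pitch radius r_p = m·N/2 = 4.013·63/2 = 126.409500
base radius r_b = r_p·cos α = 126.409500·cos 23.058° = 116.310499
roll angle φ = 36.830° = 0.64280476 rad
x = r_b·(cos φ + φ·sin φ) = 137.914278
y = r_b·(sin φ − φ·cos φ) = 9.878312

x=137.914278 y=9.878312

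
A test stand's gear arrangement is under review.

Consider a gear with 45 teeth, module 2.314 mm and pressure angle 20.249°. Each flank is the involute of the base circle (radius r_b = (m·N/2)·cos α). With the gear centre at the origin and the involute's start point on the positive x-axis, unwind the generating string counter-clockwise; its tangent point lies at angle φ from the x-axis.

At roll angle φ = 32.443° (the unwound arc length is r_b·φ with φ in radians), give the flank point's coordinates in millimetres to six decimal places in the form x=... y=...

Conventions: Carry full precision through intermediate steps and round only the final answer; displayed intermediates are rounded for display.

x=56.061463 y=2.862365

single-mesh involute tooth geometry (45T wheel at module 2.314)
pitch radius r_p = m·N/2 = 2.314·45/2 = 52.065000
base radius r_b = r_p·cos α = 52.065000·cos 20.249° = 48.847246
roll angle φ = 32.443° = 0.56623717 rad
x = r_b·(cos φ + φ·sin φ) = 56.061463
y = r_b·(sin φ − φ·cos φ) = 2.862365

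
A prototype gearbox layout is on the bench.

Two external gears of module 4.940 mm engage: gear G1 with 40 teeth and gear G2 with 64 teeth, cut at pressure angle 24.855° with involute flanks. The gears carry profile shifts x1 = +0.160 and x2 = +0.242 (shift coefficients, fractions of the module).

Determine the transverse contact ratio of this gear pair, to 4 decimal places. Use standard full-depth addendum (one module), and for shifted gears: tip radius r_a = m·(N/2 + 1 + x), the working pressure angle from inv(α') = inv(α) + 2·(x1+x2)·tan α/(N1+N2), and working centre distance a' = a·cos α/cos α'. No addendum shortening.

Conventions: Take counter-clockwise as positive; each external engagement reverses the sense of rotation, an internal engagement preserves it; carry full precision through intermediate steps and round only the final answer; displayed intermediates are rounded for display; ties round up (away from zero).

single-mesh involute tooth geometry (40T engaging 64T at module 4.940)
base radii: r_b1 = 89.648592, r_b2 = 143.437748
tip radii: r_a1 = 104.530400, r_a2 = 164.215480
inv(α') = inv(24.855°) + 2·(+0.160+0.242)·tan α/(40+64) = 0.03300981  ⇒  α' = 25.77198°
a' = a·cos α / cos α' = 256.8800·cos 24.855°/cos 25.77198° = 258.831970
action lengths: √(r_a1²−r_b1²) = 53.756250, √(r_a2²−r_b2²) = 79.952088
base pitch p_b = π·m·cos α = 14.081968
CR = (53.756250 + 79.952088 − 258.831970·sin 25.77198°)/14.081968 = 1.503382
contact ratio ≈ 1.5034

1.5034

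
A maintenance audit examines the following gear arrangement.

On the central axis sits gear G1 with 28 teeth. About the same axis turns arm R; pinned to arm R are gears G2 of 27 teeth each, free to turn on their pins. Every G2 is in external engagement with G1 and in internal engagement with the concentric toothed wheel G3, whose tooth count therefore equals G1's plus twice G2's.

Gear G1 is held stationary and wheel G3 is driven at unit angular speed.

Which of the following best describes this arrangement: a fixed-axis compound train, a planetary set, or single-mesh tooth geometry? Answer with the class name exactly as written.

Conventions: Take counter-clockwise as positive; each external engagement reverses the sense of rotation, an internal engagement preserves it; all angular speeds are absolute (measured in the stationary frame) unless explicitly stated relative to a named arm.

class = planetary set [G3 = 28+2·27 = 82; Willis about the carrier]
classification: planetary set

planetary set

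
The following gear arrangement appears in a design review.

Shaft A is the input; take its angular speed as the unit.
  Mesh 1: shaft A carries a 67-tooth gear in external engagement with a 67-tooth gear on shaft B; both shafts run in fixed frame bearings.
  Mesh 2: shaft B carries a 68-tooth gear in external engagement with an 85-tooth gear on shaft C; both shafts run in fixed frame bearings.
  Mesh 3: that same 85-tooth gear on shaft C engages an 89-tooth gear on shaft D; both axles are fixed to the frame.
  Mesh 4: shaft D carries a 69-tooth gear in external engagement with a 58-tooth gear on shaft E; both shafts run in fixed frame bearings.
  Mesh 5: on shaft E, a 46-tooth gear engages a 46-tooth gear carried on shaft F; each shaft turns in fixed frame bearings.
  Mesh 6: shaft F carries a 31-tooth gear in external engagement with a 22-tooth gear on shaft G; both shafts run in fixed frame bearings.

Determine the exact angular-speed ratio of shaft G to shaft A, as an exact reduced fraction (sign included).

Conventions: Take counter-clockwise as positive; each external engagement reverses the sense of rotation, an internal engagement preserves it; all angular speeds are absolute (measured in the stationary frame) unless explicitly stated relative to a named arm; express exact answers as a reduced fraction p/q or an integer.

class = fixed-axis compound train [6 meshes; 6 ratios multiply, 6 sense flips]
mesh 1 [67T→67T]: running ratio 1, sense −
mesh 2 [68T→85T]: running ratio 4/5, sense +
mesh 3 [85T→89T]: running ratio 68/89, sense −
mesh 4 [69T→58T]: running ratio 2346/2581, sense +
mesh 5 [46T→46T]: running ratio 2346/2581, sense −
mesh 6 [31T→22T]: running ratio 36363/28391, sense +
ω_out/ω_in = 36363/28391

36363/28391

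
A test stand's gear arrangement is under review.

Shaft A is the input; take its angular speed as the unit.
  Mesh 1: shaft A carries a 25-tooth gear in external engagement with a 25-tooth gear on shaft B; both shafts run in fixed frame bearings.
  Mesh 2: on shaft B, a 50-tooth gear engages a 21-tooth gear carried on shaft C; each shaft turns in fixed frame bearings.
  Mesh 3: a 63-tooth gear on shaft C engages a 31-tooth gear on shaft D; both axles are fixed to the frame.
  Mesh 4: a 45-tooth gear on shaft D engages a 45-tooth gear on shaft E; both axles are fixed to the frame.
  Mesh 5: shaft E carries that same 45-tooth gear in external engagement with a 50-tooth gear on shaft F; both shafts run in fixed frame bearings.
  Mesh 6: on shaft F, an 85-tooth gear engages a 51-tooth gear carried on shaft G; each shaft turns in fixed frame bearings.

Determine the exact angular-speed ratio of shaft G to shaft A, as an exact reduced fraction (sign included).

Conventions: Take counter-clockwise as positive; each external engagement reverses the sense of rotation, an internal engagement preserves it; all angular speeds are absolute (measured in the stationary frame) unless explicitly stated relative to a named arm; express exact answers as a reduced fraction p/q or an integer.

class = fixed-axis compound train [6 meshes; 6 ratios multiply, 6 sense flips]
mesh 1 [25T→25T]: running ratio 1, sense −
mesh 2 [50T→21T]: running ratio 50/21, sense +
mesh 3 [63T→31T]: running ratio 150/31, sense −
mesh 4 [45T→45T]: running ratio 150/31, sense +
mesh 5 [45T→50T]: running ratio 135/31, sense −
mesh 6 [85T→51T]: running ratio 225/31, sense +
ω_out/ω_in = 225/31

225/31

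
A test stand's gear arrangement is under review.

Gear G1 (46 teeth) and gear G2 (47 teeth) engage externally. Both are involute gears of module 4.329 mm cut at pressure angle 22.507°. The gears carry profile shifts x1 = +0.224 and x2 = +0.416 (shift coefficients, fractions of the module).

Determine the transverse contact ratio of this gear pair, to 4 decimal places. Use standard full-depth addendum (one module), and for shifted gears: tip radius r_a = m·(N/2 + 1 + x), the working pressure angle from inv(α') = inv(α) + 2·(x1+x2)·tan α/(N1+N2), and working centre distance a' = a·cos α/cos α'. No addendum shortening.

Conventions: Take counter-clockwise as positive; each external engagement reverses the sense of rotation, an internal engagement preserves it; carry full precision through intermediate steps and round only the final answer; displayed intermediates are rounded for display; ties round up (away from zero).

1.5519

topology: single-mesh involute geometry — m = 4.329, 46T/47T pair
base radii: r_b1 = 91.983258, r_b2 = 93.982894
tip radii: r_a1 = 104.865696, r_a2 = 107.861364
inv(α') = inv(22.507°) + 2·(+0.224+0.416)·tan α/(46+47) = 0.02723842  ⇒  α' = 24.25384°
a' = a·cos α / cos α' = 201.2985·cos 22.507°/cos 24.25384° = 203.969635
action lengths: √(r_a1²−r_b1²) = 50.357666, √(r_a2²−r_b2²) = 52.927210
base pitch p_b = π·m·cos α = 12.564084
CR = (50.357666 + 52.927210 − 203.969635·sin 24.25384°)/12.564084 = 1.551902
contact ratio ≈ 1.5519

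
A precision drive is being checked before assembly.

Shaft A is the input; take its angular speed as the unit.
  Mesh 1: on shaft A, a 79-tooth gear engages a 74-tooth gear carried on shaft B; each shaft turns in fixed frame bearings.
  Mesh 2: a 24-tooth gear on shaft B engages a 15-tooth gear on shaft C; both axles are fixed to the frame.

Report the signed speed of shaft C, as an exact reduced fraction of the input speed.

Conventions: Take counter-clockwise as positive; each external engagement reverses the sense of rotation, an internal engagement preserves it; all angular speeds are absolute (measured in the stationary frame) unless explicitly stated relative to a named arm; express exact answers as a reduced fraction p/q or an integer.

316/185

2-mesh fixed-axis compound train (all bearings frame-fixed)
mesh 1 [79T→74T]: |ω|/ω_in = 1×79/74 = 79/74, sense flips to −
mesh 2 [24T→15T]: |ω|/ω_in = (79/74)×24/15 = 316/185, sense flips to +
signed output speed (× input speed) = 316/185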